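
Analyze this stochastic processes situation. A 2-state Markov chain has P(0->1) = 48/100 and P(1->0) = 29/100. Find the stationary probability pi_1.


Stationary distribution: pi_0 = p10/(p01+p10), pi_1 = p01/(p01+p10)
p01 = 0.4800, p10 = 0.2900
pi_1 = 0.6234

0.6234


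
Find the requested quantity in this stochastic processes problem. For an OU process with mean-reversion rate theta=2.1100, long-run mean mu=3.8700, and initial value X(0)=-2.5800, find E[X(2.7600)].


E[X(t)] = mu + (X(0) - mu)*exp(-theta*t)
= 3.8700 + (-2.5800 - 3.8700)*exp(-2.1100*2.7600)
= 3.8700 + -6.4500 * 0.0030
= 3.8509

3.8509


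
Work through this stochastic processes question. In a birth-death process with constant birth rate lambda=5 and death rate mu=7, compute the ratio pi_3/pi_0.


For birth-death process, pi_n/pi_0 = (lambda/mu)^n
= (5/7)^3
= 0.3644

0.3644


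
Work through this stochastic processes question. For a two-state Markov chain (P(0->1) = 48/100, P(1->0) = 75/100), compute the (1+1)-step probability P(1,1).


P^2 = P^1 * P^1
Computing via matrix multiplication of the transition matrix.
Entry (1,1) of P^2 = 0.4225

0.4225


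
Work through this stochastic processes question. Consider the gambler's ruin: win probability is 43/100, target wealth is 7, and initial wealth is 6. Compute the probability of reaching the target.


Gambler's ruin formula:
r = q/p = 0.5700/0.4300 = 1.3256
P(win) = (1 - r^i)/(1 - r^N)
= (1 - 1.3256^6)/(1 - 1.3256^7)
= 0.7147

0.7147


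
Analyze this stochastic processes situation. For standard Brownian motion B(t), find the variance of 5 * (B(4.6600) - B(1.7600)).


Var(alpha*(B(t)-B(s))) = alpha^2 * (t-s)
= 5^2 * (4.6600 - 1.7600)
= 25 * 2.9000
= 72.5000

72.5000


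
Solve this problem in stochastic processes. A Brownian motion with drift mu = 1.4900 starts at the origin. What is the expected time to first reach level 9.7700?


Expected first passage time = a/mu
= 9.7700/1.4900
= 6.5570

6.5570


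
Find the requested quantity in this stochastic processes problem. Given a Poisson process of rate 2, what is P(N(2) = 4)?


P(N(t)=k) = (lambda*t)^k * exp(-lambda*t) / k!
lambda*t = 4
= 4^4 * exp(-4) / 4!
= 256 * 0.0183 / 24
= 0.1954

0.1954


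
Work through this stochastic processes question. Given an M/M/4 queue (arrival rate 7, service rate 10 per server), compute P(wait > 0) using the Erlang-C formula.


a = lambda/mu = 0.7000
rho = a/c = 0.1750
Erlang-C formula applied:
C(c,a) = 0.0060

0.0060


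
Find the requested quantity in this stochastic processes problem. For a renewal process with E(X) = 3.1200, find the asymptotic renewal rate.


Long-run renewal rate = 1/E(X)
= 1/3.1200
= 0.3205

0.3205


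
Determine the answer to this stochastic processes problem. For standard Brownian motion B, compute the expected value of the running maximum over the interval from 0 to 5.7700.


E(max B(s)) = sqrt(2t/pi)
= sqrt(2*5.7700/pi)
= sqrt(3.6733)
= 1.9166

1.9166


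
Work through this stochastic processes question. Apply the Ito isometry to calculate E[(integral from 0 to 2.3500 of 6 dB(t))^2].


By Ito isometry: E[(int f dB)^2] = int f^2 dt
= 6^2 * 2.3500
= 36 * 2.3500 = 84.6000

84.6000


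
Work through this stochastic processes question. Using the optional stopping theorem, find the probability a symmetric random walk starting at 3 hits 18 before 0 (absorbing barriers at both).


By optional stopping theorem: E(M at tau) = M(0) = 3
P(hit 18)*18 + P(hit 0)*0 = 3
P(hit 18) = (3 - 0)/(18 - 0) = 1/6 = 0.1667

0.1667


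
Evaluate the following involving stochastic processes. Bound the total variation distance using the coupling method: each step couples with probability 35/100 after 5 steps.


TV distance bound <= (1-delta)^n
= (1 - 0.3500)^5
= 0.6500^5
= 0.1160

0.1160


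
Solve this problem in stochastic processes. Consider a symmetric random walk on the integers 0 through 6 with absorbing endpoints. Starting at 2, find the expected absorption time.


For symmetric RW on 0,...,N with absorbing barriers, E(i) = i*(N-i)
E(2) = 2 * 4 = 8

8


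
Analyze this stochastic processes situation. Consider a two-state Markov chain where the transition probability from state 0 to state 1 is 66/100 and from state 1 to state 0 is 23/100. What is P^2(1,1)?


Computing P^2 by matrix multiplication.
P = [[0.3400, 0.6600], [0.2300, 0.7700]]
After raising P to the power 2:
P^2(1,1) = 0.7447

0.7447


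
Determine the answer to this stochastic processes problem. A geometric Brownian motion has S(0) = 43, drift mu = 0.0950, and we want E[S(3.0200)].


E[S(t)] = S(0) * exp(mu * t)
= 43 * exp(0.0950 * 3.0200)
= 43 * 1.3323
= 57.2885

57.2885


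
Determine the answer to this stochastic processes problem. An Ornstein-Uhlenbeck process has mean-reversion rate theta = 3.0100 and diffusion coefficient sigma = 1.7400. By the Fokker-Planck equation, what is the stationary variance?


Stationary variance = sigma^2 / (2*theta)
= 1.7400^2 / (2*3.0100)
= 3.0276 / 6.0200
= 0.5029

0.5029


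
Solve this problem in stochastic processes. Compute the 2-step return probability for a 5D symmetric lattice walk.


P(return in 2 steps) = P(reverse first step) = 1/(2d)
= 1/10
= 0.1000

0.1000


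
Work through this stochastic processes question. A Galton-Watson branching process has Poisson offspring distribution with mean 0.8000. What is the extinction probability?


Since mu = 0.8000 <= 1, extinction probability = 1.

1.0000


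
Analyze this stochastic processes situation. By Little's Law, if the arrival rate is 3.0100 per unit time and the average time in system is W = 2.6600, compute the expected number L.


Little's Law: L = lambda * W
= 3.0100 * 2.6600
= 8.0066

8.0066


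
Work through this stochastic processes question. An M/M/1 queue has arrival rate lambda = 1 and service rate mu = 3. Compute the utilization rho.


rho = lambda/mu
= 1/3
= 0.3333

0.3333


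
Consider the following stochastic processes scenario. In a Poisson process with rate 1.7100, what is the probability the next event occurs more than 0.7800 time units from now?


P(X > t) = exp(-lambda * t)
= exp(-1.7100 * 0.7800)
= exp(-1.3338) = 0.2635

0.2635


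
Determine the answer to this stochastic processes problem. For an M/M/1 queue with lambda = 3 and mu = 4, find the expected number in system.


rho = 3/4 = 0.7500
L = rho/(1-rho)
= 0.7500/0.2500
= 3.0000

3.0000


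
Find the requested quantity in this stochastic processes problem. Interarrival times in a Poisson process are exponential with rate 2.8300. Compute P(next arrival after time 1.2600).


P(X > t) = exp(-lambda * t)
= exp(-2.8300 * 1.2600)
= exp(-3.5658) = 0.0283

0.0283


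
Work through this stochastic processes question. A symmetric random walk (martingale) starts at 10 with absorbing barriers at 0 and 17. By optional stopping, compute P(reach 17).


By optional stopping theorem: E(M at tau) = M(0) = 10
P(hit 17)*17 + P(hit 0)*0 = 10
P(hit 17) = (10 - 0)/(17 - 0) = 10/17 = 0.5882

0.5882


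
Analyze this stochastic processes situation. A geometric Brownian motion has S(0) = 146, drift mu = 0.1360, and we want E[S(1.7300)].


E[S(t)] = S(0) * exp(mu * t)
= 146 * exp(0.1360 * 1.7300)
= 146 * 1.2653
= 184.7284

184.7284


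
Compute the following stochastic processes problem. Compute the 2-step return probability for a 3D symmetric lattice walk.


P(return in 2 steps) = P(reverse first step) = 1/(2d)
= 1/6
= 0.1667

0.1667


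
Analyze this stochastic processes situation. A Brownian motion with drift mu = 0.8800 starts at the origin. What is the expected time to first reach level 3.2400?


Expected first passage time = a/mu
= 3.2400/0.8800
= 3.6818

3.6818


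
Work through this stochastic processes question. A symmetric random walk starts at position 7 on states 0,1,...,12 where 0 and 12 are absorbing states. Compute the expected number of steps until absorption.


For symmetric RW on 0,...,N with absorbing barriers, E(i) = i*(N-i)
E(7) = 7 * 5 = 35

35


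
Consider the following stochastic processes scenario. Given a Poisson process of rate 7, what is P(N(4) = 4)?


P(N(t)=k) = (lambda*t)^k * exp(-lambda*t) / k!
lambda*t = 28
= 28^4 * exp(-28) / 4!
= 614656 * 6.9144e-13 / 24
= 1.7708e-08

1.7708e-08


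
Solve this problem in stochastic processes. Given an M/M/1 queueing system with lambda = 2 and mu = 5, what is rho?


rho = lambda/mu
= 2/5
= 0.4000

0.4000


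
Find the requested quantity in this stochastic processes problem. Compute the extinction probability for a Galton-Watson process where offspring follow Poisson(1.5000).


Since mu = 1.5000 > 1, extinction prob q < 1.
Solve s = exp(mu*(s-1)) iteratively.
q = 0.4172

0.4172


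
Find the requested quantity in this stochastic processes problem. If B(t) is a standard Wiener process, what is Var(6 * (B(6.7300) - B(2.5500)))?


Var(alpha*(B(t)-B(s))) = alpha^2 * (t-s)
= 6^2 * (6.7300 - 2.5500)
= 36 * 4.1800
= 150.4800

150.4800


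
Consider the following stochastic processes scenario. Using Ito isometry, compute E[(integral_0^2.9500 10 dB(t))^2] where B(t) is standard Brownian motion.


By Ito isometry: E[(int f dB)^2] = int f^2 dt
= 10^2 * 2.9500
= 100 * 2.9500 = 295.0000

295.0000


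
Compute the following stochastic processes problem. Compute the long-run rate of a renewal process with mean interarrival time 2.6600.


Long-run renewal rate = 1/E(X)
= 1/2.6600
= 0.3759

0.3759


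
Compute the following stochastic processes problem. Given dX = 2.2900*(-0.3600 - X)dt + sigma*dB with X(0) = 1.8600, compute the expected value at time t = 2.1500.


E[X(t)] = mu + (X(0) - mu)*exp(-theta*t)
= -0.3600 + (1.8600 - -0.3600)*exp(-2.2900*2.1500)
= -0.3600 + 2.2200 * 0.0073
= -0.3439

-0.3439


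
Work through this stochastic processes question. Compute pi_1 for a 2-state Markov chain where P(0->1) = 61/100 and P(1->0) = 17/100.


Stationary distribution: pi_0 = p10/(p01+p10), pi_1 = p01/(p01+p10)
p01 = 0.6100, p10 = 0.1700
pi_1 = 0.7821

0.7821


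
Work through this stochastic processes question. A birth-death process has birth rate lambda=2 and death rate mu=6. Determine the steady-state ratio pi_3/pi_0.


For birth-death process, pi_n/pi_0 = (lambda/mu)^n
= (2/6)^3
= 0.0370

0.0370


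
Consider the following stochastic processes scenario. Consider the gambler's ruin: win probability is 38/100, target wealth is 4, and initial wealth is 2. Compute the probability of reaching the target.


Gambler's ruin formula:
r = q/p = 0.6200/0.3800 = 1.6316
P(win) = (1 - r^i)/(1 - r^N)
= (1 - 1.6316^2)/(1 - 1.6316^4)
= 0.2731

0.2731


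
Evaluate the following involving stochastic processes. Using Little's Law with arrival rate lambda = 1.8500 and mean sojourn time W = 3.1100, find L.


Little's Law: L = lambda * W
= 1.8500 * 3.1100
= 5.7535

5.7535


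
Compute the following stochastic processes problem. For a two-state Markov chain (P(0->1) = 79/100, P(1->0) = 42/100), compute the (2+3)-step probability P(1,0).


P^5 = P^2 * P^3
Computing via matrix multiplication of the transition matrix.
Entry (1,0) of P^5 = 0.3472

0.3472


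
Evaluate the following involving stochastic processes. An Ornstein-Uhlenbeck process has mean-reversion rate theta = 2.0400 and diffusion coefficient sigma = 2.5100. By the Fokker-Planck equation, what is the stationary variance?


Stationary variance = sigma^2 / (2*theta)
= 2.5100^2 / (2*2.0400)
= 6.3001 / 4.0800
= 1.5441

1.5441


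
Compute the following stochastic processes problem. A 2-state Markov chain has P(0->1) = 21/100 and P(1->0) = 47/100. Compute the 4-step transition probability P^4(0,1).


Computing P^4 by matrix multiplication.
P = [[0.7900, 0.2100], [0.4700, 0.5300]]
After raising P to the power 4:
P^4(0,1) = 0.3056

0.3056


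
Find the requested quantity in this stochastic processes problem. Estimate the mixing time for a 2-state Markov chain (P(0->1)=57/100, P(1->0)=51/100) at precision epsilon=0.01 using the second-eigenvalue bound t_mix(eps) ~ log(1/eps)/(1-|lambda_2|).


lambda_2 = |1 - p01 - p10| = |1 - 0.5700 - 0.5100| = 0.0800
t_mix ~ log(1/eps)/(1 - |lambda_2|)
= log(100)/(1 - 0.0800) = 4.6052/0.9200
= 5.0056

5.0056


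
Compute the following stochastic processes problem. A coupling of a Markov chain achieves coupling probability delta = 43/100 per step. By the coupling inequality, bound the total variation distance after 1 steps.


TV distance bound <= (1-delta)^n
= (1 - 0.4300)^1
= 0.5700^1
= 0.5700

0.5700


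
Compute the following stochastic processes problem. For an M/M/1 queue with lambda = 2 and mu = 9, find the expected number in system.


rho = 2/9 = 0.2222
L = rho/(1-rho)
= 0.2222/0.7778
= 0.2857

0.2857


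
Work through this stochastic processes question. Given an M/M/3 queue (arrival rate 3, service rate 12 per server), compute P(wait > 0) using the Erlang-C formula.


a = lambda/mu = 0.2500
rho = a/c = 0.0833
Erlang-C formula applied:
C(c,a) = 0.0022

0.0022


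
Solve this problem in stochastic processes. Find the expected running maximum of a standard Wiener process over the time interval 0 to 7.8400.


E(max B(s)) = sqrt(2t/pi)
= sqrt(2*7.8400/pi)
= sqrt(4.9911)
= 2.2341

2.2341


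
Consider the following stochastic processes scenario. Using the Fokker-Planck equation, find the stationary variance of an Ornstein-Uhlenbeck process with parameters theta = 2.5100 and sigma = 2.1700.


Stationary variance = sigma^2 / (2*theta)
= 2.1700^2 / (2*2.5100)
= 4.7089 / 5.0200
= 0.9380

0.9380


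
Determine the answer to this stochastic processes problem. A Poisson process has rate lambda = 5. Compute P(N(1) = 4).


P(N(t)=k) = (lambda*t)^k * exp(-lambda*t) / k!
lambda*t = 5
= 5^4 * exp(-5) / 4!
= 625 * 0.0067 / 24
= 0.1755

0.1755


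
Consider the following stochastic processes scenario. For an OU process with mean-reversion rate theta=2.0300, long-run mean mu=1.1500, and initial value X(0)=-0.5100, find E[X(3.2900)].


E[X(t)] = mu + (X(0) - mu)*exp(-theta*t)
= 1.1500 + (-0.5100 - 1.1500)*exp(-2.0300*3.2900)
= 1.1500 + -1.6600 * 0.0013
= 1.1479

1.1479


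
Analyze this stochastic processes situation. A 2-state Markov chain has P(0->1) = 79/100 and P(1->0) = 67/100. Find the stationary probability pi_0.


Stationary distribution: pi_0 = p10/(p01+p10), pi_1 = p01/(p01+p10)
p01 = 0.7900, p10 = 0.6700
pi_0 = 0.4589

0.4589


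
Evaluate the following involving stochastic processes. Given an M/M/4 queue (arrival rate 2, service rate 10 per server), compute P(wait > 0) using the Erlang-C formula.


a = lambda/mu = 0.2000
rho = a/c = 0.0500
Erlang-C formula applied:
C(c,a) = 5.7455e-05

5.7455e-05


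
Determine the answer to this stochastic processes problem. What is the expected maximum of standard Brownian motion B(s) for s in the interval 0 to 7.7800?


E(max B(s)) = sqrt(2t/pi)
= sqrt(2*7.7800/pi)
= sqrt(4.9529)
= 2.2255

2.2255


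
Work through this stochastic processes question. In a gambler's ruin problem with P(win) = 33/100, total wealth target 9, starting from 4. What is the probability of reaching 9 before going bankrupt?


Gambler's ruin formula:
r = q/p = 0.6700/0.3300 = 2.0303
P(win) = (1 - r^i)/(1 - r^N)
= (1 - 2.0303^4)/(1 - 2.0303^9)
= 0.0273

0.0273


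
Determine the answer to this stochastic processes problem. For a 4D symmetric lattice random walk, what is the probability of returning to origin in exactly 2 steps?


P(return in 2 steps) = P(reverse first step) = 1/(2d)
= 1/8
= 0.1250

0.1250


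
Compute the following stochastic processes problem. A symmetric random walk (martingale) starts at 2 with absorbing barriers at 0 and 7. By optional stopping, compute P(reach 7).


By optional stopping theorem: E(M at tau) = M(0) = 2
P(hit 7)*7 + P(hit 0)*0 = 2
P(hit 7) = (2 - 0)/(7 - 0) = 2/7 = 0.2857

0.2857


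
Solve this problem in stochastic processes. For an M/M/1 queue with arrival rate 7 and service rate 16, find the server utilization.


rho = lambda/mu
= 7/16
= 0.4375

0.4375


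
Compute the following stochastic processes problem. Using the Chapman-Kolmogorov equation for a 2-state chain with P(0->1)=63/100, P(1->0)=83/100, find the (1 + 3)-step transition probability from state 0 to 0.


P^4 = P^1 * P^3
Computing via matrix multiplication of the transition matrix.
Entry (0,0) of P^4 = 0.5878

0.5878


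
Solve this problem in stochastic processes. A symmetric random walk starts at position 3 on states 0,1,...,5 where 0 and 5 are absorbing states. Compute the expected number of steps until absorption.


For symmetric RW on 0,...,N with absorbing barriers, E(i) = i*(N-i)
E(3) = 3 * 2 = 6

6


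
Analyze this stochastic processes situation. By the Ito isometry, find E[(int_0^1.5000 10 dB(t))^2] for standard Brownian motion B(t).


By Ito isometry: E[(int f dB)^2] = int f^2 dt
= 10^2 * 1.5000
= 100 * 1.5000 = 150.0000

150.0000


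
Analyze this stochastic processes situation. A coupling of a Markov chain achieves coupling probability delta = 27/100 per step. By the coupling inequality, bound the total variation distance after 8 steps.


TV distance bound <= (1-delta)^n
= (1 - 0.2700)^8
= 0.7300^8
= 0.0806

0.0806


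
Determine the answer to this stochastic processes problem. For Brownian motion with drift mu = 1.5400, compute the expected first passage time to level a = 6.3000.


Expected first passage time = a/mu
= 6.3000/1.5400
= 4.0909

4.0909


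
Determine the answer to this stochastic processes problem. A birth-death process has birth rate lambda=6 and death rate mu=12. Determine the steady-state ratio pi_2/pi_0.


For birth-death process, pi_n/pi_0 = (lambda/mu)^n
= (6/12)^2
= 0.2500

0.2500


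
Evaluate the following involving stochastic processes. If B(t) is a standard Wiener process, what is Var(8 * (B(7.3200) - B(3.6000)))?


Var(alpha*(B(t)-B(s))) = alpha^2 * (t-s)
= 8^2 * (7.3200 - 3.6000)
= 64 * 3.7200
= 238.0800

238.0800


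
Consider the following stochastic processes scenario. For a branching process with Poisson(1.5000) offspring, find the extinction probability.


Since mu = 1.5000 > 1, extinction prob q < 1.
Solve s = exp(mu*(s-1)) iteratively.
q = 0.4172

0.4172


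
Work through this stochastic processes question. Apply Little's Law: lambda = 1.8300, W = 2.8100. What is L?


Little's Law: L = lambda * W
= 1.8300 * 2.8100
= 5.1423

5.1423


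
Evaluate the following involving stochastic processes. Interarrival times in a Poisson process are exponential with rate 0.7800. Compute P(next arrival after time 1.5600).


P(X > t) = exp(-lambda * t)
= exp(-0.7800 * 1.5600)
= exp(-1.2168) = 0.2962

0.2962


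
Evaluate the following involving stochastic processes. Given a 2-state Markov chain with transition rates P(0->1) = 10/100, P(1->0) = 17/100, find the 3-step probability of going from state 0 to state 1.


Computing P^3 by matrix multiplication.
P = [[0.9000, 0.1000], [0.1700, 0.8300]]
After raising P to the power 3:
P^3(0,1) = 0.2263

0.2263


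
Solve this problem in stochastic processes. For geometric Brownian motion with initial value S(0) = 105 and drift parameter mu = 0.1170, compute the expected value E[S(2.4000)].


E[S(t)] = S(0) * exp(mu * t)
= 105 * exp(0.1170 * 2.4000)
= 105 * 1.3242
= 139.0398

139.0398


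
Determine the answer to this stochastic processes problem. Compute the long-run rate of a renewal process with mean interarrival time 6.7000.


Long-run renewal rate = 1/E(X)
= 1/6.7000
= 0.1493

0.1493


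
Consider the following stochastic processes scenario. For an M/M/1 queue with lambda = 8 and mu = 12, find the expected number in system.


rho = 8/12 = 0.6667
L = rho/(1-rho)
= 0.6667/0.3333
= 2.0000

2.0000


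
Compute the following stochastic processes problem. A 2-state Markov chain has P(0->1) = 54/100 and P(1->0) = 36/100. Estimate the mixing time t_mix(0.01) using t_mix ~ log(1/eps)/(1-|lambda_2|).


lambda_2 = |1 - p01 - p10| = |1 - 0.5400 - 0.3600| = 0.1000
t_mix ~ log(1/eps)/(1 - |lambda_2|)
= log(100)/(1 - 0.1000) = 4.6052/0.9000
= 5.1169

5.1169


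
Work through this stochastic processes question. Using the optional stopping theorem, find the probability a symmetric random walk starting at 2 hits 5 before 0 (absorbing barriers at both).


By optional stopping theorem: E(M at tau) = M(0) = 2
P(hit 5)*5 + P(hit 0)*0 = 2
P(hit 5) = (2 - 0)/(5 - 0) = 2/5 = 0.4000

0.4000


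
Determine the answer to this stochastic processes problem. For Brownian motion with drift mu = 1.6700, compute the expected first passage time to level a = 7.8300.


Expected first passage time = a/mu
= 7.8300/1.6700
= 4.6886

4.6886


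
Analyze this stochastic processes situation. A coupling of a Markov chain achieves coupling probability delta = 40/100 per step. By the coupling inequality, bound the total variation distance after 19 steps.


TV distance bound <= (1-delta)^n
= (1 - 0.4000)^19
= 0.6000^19
= 6.0936e-05

6.0936e-05


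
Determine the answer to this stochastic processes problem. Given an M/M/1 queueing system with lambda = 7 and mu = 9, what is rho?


rho = lambda/mu
= 7/9
= 0.7778

0.7778


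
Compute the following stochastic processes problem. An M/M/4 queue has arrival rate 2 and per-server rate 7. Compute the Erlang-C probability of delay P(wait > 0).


a = lambda/mu = 0.2857
rho = a/c = 0.0714
Erlang-C formula applied:
C(c,a) = 2.2471e-04

2.2471e-04


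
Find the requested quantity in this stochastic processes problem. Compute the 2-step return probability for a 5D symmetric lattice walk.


P(return in 2 steps) = P(reverse first step) = 1/(2d)
= 1/10
= 0.1000

0.1000


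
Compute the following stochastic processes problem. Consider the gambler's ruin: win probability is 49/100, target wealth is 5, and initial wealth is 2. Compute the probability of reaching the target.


Gambler's ruin formula:
r = q/p = 0.5100/0.4900 = 1.0408
P(win) = (1 - r^i)/(1 - r^N)
= (1 - 1.0408^2)/(1 - 1.0408^5)
= 0.3762

0.3762


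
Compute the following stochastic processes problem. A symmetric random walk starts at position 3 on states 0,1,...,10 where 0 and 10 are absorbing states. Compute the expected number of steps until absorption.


For symmetric RW on 0,...,N with absorbing barriers, E(i) = i*(N-i)
E(3) = 3 * 7 = 21

21


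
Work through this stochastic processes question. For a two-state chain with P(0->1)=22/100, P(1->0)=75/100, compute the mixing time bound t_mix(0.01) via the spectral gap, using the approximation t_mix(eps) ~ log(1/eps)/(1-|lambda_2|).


lambda_2 = |1 - p01 - p10| = |1 - 0.2200 - 0.7500| = 0.0300
t_mix ~ log(1/eps)/(1 - |lambda_2|)
= log(100)/(1 - 0.0300) = 4.6052/0.9700
= 4.7476

4.7476


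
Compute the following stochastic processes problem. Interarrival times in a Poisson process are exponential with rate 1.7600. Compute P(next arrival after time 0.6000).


P(X > t) = exp(-lambda * t)
= exp(-1.7600 * 0.6000)
= exp(-1.0560) = 0.3478

0.3478


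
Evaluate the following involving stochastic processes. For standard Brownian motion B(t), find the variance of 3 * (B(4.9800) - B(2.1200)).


Var(alpha*(B(t)-B(s))) = alpha^2 * (t-s)
= 3^2 * (4.9800 - 2.1200)
= 9 * 2.8600
= 25.7400

25.7400


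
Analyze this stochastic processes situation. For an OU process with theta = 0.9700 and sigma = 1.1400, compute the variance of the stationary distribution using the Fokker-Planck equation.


Stationary variance = sigma^2 / (2*theta)
= 1.1400^2 / (2*0.9700)
= 1.2996 / 1.9400
= 0.6699

0.6699


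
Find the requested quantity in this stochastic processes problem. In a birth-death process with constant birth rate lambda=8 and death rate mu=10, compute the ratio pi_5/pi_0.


For birth-death process, pi_n/pi_0 = (lambda/mu)^n
= (8/10)^5
= 0.3277

0.3277


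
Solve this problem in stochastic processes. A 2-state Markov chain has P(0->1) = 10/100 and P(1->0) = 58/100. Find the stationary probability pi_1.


Stationary distribution: pi_0 = p10/(p01+p10), pi_1 = p01/(p01+p10)
p01 = 0.1000, p10 = 0.5800
pi_1 = 0.1471

0.1471


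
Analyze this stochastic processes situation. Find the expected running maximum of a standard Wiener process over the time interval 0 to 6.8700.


E(max B(s)) = sqrt(2t/pi)
= sqrt(2*6.8700/pi)
= sqrt(4.3736)
= 2.0913

2.0913


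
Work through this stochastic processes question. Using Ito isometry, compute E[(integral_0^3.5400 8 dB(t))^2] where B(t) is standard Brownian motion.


By Ito isometry: E[(int f dB)^2] = int f^2 dt
= 8^2 * 3.5400
= 64 * 3.5400 = 226.5600

226.5600


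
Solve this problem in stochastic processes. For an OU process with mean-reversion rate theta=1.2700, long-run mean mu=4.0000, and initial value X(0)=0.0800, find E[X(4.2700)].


E[X(t)] = mu + (X(0) - mu)*exp(-theta*t)
= 4.0000 + (0.0800 - 4.0000)*exp(-1.2700*4.2700)
= 4.0000 + -3.9200 * 0.0044
= 3.9827

3.9827


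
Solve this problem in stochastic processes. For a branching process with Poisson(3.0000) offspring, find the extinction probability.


Since mu = 3.0000 > 1, extinction prob q < 1.
Solve s = exp(mu*(s-1)) iteratively.
q = 0.0595

0.0595


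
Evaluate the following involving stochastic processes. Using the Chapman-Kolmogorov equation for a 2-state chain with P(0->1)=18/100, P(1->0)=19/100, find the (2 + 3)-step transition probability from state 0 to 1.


P^5 = P^2 * P^3
Computing via matrix multiplication of the transition matrix.
Entry (0,1) of P^5 = 0.4382

0.4382


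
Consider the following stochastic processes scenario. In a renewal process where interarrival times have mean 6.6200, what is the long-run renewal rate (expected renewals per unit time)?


Long-run renewal rate = 1/E(X)
= 1/6.6200
= 0.1511

0.1511


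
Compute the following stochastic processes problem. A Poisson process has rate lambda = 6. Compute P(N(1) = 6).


P(N(t)=k) = (lambda*t)^k * exp(-lambda*t) / k!
lambda*t = 6
= 6^6 * exp(-6) / 6!
= 46656 * 0.0025 / 720
= 0.1606

0.1606


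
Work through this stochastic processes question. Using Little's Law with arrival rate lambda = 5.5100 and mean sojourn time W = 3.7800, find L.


Little's Law: L = lambda * W
= 5.5100 * 3.7800
= 20.8278

20.8278


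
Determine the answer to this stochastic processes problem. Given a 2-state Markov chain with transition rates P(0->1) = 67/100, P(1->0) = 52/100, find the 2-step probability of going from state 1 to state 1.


Computing P^2 by matrix multiplication.
P = [[0.3300, 0.6700], [0.5200, 0.4800]]
After raising P to the power 2:
P^2(1,1) = 0.5788

0.5788


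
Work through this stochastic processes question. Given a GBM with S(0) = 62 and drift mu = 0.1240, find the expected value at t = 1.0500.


E[S(t)] = S(0) * exp(mu * t)
= 62 * exp(0.1240 * 1.0500)
= 62 * 1.1391
= 70.6215

70.6215


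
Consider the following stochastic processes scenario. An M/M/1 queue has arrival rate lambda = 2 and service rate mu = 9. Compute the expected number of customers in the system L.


rho = 2/9 = 0.2222
L = rho/(1-rho)
= 0.2222/0.7778
= 0.2857

0.2857


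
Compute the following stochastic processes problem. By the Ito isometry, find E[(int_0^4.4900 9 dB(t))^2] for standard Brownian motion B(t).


By Ito isometry: E[(int f dB)^2] = int f^2 dt
= 9^2 * 4.4900
= 81 * 4.4900 = 363.6900

363.6900


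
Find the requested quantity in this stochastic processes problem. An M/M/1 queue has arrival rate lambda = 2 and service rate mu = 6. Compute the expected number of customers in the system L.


rho = 2/6 = 0.3333
L = rho/(1-rho)
= 0.3333/0.6667
= 0.5000

0.5000


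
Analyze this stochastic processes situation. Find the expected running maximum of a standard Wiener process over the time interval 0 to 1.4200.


E(max B(s)) = sqrt(2t/pi)
= sqrt(2*1.4200/pi)
= sqrt(0.9040)
= 0.9508

0.9508


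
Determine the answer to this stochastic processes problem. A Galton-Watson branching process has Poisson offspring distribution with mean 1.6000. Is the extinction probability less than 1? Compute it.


Since mu = 1.6000 > 1, extinction prob q < 1.
Solve s = exp(mu*(s-1)) iteratively.
q = 0.3580

0.3580


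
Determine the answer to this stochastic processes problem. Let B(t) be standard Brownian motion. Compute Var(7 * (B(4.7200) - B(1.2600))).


Var(alpha*(B(t)-B(s))) = alpha^2 * (t-s)
= 7^2 * (4.7200 - 1.2600)
= 49 * 3.4600
= 169.5400

169.5400


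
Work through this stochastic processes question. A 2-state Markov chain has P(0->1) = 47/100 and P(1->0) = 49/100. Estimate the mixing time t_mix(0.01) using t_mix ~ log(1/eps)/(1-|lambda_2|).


lambda_2 = |1 - p01 - p10| = |1 - 0.4700 - 0.4900| = 0.0400
t_mix ~ log(1/eps)/(1 - |lambda_2|)
= log(100)/(1 - 0.0400) = 4.6052/0.9600
= 4.7971

4.7971


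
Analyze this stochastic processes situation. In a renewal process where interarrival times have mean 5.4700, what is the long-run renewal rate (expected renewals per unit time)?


Long-run renewal rate = 1/E(X)
= 1/5.4700
= 0.1828

0.1828


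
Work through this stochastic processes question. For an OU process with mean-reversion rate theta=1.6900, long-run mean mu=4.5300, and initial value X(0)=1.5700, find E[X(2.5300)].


E[X(t)] = mu + (X(0) - mu)*exp(-theta*t)
= 4.5300 + (1.5700 - 4.5300)*exp(-1.6900*2.5300)
= 4.5300 + -2.9600 * 0.0139
= 4.4888

4.4888


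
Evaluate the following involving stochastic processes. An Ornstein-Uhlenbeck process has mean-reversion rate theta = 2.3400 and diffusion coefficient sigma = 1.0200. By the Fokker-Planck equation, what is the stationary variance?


Stationary variance = sigma^2 / (2*theta)
= 1.0200^2 / (2*2.3400)
= 1.0404 / 4.6800
= 0.2223

0.2223


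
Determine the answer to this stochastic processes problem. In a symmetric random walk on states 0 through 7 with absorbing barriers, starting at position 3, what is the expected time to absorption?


For symmetric RW on 0,...,N with absorbing barriers, E(i) = i*(N-i)
E(3) = 3 * 4 = 12

12


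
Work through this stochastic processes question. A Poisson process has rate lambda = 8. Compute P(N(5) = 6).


P(N(t)=k) = (lambda*t)^k * exp(-lambda*t) / k!
lambda*t = 40
= 40^6 * exp(-40) / 6!
= 4096000000 * 4.2484e-18 / 720
= 2.4168e-11

2.4168e-11


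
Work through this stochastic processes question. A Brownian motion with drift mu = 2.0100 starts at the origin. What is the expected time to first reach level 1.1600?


Expected first passage time = a/mu
= 1.1600/2.0100
= 0.5771

0.5771


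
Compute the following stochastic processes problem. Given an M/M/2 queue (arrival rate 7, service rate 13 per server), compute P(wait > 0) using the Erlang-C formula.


a = lambda/mu = 0.5385
rho = a/c = 0.2692
Erlang-C formula applied:
C(c,a) = 0.1142

0.1142


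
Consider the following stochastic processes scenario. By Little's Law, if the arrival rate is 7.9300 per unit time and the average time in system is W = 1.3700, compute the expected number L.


Little's Law: L = lambda * W
= 7.9300 * 1.3700
= 10.8641

10.8641


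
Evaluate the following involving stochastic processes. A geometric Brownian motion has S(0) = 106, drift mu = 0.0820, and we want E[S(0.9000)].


E[S(t)] = S(0) * exp(mu * t)
= 106 * exp(0.0820 * 0.9000)
= 106 * 1.0766
= 114.1187

114.1187


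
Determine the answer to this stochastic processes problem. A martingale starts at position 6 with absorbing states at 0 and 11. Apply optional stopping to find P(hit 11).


By optional stopping theorem: E(M at tau) = M(0) = 6
P(hit 11)*11 + P(hit 0)*0 = 6
P(hit 11) = (6 - 0)/(11 - 0) = 6/11 = 0.5455

0.5455


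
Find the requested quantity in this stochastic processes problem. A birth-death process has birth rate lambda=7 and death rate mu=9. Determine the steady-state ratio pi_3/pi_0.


For birth-death process, pi_n/pi_0 = (lambda/mu)^n
= (7/9)^3
= 0.4705

0.4705


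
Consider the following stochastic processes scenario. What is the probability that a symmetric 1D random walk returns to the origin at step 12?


P(S(12) = 0) = C(12,6) / 4^6
= 924 / 4096
= 0.2256

0.2256


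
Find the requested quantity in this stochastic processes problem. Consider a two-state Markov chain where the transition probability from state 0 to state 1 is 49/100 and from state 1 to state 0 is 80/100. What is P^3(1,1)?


Computing P^3 by matrix multiplication.
P = [[0.5100, 0.4900], [0.8000, 0.2000]]
After raising P to the power 3:
P^3(1,1) = 0.3647

0.3647


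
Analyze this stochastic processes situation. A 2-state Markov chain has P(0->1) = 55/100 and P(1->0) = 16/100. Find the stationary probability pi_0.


Stationary distribution: pi_0 = p10/(p01+p10), pi_1 = p01/(p01+p10)
p01 = 0.5500, p10 = 0.1600
pi_0 = 0.2254

0.2254


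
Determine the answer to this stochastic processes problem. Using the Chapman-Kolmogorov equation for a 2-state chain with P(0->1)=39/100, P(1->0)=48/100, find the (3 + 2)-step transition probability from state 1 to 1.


P^5 = P^3 * P^2
Computing via matrix multiplication of the transition matrix.
Entry (1,1) of P^5 = 0.4483

0.4483


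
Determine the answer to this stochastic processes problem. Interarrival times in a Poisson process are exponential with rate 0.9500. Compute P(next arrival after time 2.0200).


P(X > t) = exp(-lambda * t)
= exp(-0.9500 * 2.0200)
= exp(-1.9190) = 0.1468

0.1468


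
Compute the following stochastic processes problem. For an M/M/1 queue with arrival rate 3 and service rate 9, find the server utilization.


rho = lambda/mu
= 3/9
= 0.3333

0.3333


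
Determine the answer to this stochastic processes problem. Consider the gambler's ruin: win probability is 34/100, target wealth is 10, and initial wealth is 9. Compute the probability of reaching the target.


Gambler's ruin formula:
r = q/p = 0.6600/0.3400 = 1.9412
P(win) = (1 - r^i)/(1 - r^N)
= (1 - 1.9412^9)/(1 - 1.9412^10)
= 0.5145

0.5145


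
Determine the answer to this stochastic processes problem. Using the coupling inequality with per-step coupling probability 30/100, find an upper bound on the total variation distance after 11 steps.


TV distance bound <= (1-delta)^n
= (1 - 0.3000)^11
= 0.7000^11
= 0.0198

0.0198


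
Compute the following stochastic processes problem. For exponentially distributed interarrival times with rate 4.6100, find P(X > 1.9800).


P(X > t) = exp(-lambda * t)
= exp(-4.6100 * 1.9800)
= exp(-9.1278) = 1.0860e-04

1.0860e-04


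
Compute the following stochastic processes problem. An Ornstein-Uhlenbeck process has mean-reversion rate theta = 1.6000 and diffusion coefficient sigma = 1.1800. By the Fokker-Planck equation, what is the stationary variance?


Stationary variance = sigma^2 / (2*theta)
= 1.1800^2 / (2*1.6000)
= 1.3924 / 3.2000
= 0.4351

0.4351


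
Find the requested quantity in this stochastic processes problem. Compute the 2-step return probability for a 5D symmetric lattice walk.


P(return in 2 steps) = P(reverse first step) = 1/(2d)
= 1/10
= 0.1000

0.1000


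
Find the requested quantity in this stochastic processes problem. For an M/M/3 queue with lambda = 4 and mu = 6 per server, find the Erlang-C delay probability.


a = lambda/mu = 0.6667
rho = a/c = 0.2222
Erlang-C formula applied:
C(c,a) = 0.0325

0.0325


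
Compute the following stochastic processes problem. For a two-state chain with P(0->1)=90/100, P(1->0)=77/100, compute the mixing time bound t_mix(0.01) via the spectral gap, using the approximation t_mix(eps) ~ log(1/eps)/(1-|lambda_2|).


lambda_2 = |1 - p01 - p10| = |1 - 0.9000 - 0.7700| = 0.6700
t_mix ~ log(1/eps)/(1 - |lambda_2|)
= log(100)/(1 - 0.6700) = 4.6052/0.3300
= 13.9551

13.9551


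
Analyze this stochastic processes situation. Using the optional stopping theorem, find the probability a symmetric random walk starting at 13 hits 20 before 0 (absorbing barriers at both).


By optional stopping theorem: E(M at tau) = M(0) = 13
P(hit 20)*20 + P(hit 0)*0 = 13
P(hit 20) = (13 - 0)/(20 - 0) = 13/20 = 0.6500

0.6500


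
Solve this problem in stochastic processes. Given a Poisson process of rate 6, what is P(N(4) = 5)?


P(N(t)=k) = (lambda*t)^k * exp(-lambda*t) / k!
lambda*t = 24
= 24^5 * exp(-24) / 5!
= 7962624 * 3.7751e-11 / 120
= 2.5050e-06

2.5050e-06


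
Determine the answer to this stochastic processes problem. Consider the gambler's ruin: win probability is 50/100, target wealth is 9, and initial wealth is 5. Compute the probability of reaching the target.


p = 1/2: P(win) = i/N = 5/9
= 0.5556

0.5556


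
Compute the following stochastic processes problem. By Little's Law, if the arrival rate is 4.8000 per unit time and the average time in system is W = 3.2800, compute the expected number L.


Little's Law: L = lambda * W
= 4.8000 * 3.2800
= 15.7440

15.7440


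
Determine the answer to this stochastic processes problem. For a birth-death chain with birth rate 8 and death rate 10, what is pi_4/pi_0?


For birth-death process, pi_n/pi_0 = (lambda/mu)^n
= (8/10)^4
= 0.4096

0.4096


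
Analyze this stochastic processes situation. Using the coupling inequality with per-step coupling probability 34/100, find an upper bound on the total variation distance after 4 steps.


TV distance bound <= (1-delta)^n
= (1 - 0.3400)^4
= 0.6600^4
= 0.1897

0.1897


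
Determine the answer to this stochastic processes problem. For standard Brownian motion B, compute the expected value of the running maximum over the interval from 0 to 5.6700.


E(max B(s)) = sqrt(2t/pi)
= sqrt(2*5.6700/pi)
= sqrt(3.6096)
= 1.8999

1.8999


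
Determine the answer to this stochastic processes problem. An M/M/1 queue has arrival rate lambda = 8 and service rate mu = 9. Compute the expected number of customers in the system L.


rho = 8/9 = 0.8889
L = rho/(1-rho)
= 0.8889/0.1111
= 8.0000

8.0000


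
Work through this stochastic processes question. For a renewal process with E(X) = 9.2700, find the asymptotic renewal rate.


Long-run renewal rate = 1/E(X)
= 1/9.2700
= 0.1079

0.1079


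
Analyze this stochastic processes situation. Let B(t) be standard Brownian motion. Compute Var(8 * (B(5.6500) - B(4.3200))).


Var(alpha*(B(t)-B(s))) = alpha^2 * (t-s)
= 8^2 * (5.6500 - 4.3200)
= 64 * 1.3300
= 85.1200

85.1200


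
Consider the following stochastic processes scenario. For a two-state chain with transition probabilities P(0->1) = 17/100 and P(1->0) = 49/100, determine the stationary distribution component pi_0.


Stationary distribution: pi_0 = p10/(p01+p10), pi_1 = p01/(p01+p10)
p01 = 0.1700, p10 = 0.4900
pi_0 = 0.7424

0.7424


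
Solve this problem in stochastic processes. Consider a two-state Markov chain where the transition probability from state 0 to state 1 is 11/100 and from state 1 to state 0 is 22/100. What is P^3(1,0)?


Computing P^3 by matrix multiplication.
P = [[0.8900, 0.1100], [0.2200, 0.7800]]
After raising P to the power 3:
P^3(1,0) = 0.4662

0.4662


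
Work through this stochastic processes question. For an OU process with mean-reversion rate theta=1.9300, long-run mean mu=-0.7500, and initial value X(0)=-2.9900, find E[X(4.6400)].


E[X(t)] = mu + (X(0) - mu)*exp(-theta*t)
= -0.7500 + (-2.9900 - -0.7500)*exp(-1.9300*4.6400)
= -0.7500 + -2.2400 * 1.2906e-04
= -0.7503

-0.7503


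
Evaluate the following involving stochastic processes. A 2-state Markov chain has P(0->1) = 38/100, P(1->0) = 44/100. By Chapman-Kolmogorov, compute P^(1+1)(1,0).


P^2 = P^1 * P^1
Computing via matrix multiplication of the transition matrix.
Entry (1,0) of P^2 = 0.5192

0.5192


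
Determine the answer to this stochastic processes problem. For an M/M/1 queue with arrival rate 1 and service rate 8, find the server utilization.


rho = lambda/mu
= 1/8
= 0.1250

0.1250
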